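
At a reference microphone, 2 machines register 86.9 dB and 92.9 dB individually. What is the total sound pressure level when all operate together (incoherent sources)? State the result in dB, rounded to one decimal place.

93.9 dB

For uncorrelated sources the intensities add, so convert each level to linear form, sum, and take 10·log₁₀ of the total.
Σ 10^(L/10) = 10^(86.9/10) + 10^(92.9/10) = 2.440e+09.
L_total = 10·log₁₀(2.440e+09) = 93.87 dB.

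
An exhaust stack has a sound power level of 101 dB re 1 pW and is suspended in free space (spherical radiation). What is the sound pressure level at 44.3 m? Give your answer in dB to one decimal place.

57.1 dB

Free-field spherical radiation: L_p = L_w − 10·log₁₀(4π·r²), r = 44.3 m.
4π·r² = 2.466e+04 m², 10·log₁₀ of that is 43.920 dB.
L_p = 101 − 43.920 = 57.08 dB.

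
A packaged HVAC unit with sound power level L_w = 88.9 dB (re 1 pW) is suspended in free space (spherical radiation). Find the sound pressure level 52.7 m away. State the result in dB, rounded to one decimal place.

43.5 dB

L_p = L_w − 10·log₁₀(4π·r²) with r = 52.7 m.
4π·r² = 3.49e+04 m², 10·log₁₀ of that is 45.428 dB.
L_p = 88.9 − 45.428 = 43.47 dB.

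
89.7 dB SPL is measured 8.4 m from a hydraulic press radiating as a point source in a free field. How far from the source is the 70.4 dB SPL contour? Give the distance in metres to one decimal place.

77.5 m

For a point source L₁ − L₂ = 20·log₁₀(r₂/r₁), so r₂ = r₁·10^((L₁−L₂)/20).
r₂ = 8.4·10^((89.7−70.4)/20) = 8.4·10^(19.3/20) = 77.50 m.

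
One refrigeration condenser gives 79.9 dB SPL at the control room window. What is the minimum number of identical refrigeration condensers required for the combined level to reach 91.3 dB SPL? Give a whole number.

14

The shortfall is 91.3 − 79.9 = 11.4 dB, and N units add 10·log₁₀ N, so need 10·log₁₀ N ≥ 11.4.
N ≥ 10^(11.4/10) = 13.804, so N = 14.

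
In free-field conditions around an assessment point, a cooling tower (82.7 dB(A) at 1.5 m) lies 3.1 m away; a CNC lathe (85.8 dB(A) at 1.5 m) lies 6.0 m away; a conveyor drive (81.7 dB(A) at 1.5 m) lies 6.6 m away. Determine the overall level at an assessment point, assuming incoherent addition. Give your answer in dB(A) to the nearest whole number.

79 dB(A)

Propagate each source to the receiver with L = L_ref − 20·log₁₀(r/r_ref), then add intensities.
cooling tower: 82.7 − 20·log₁₀(3.1/1.5) = 82.7 − 6.31 = 76.39 dB(A).
CNC lathe: 85.8 − 20·log₁₀(6.0/1.5) = 85.8 − 12.04 = 73.76 dB(A).
conveyor drive: 81.7 − 20·log₁₀(6.6/1.5) = 81.7 − 12.87 = 68.83 dB(A).
Σ 10^(L/10) = 7.500e+07 → L_total = 10·log₁₀(7.500e+07) = 78.75 dB(A).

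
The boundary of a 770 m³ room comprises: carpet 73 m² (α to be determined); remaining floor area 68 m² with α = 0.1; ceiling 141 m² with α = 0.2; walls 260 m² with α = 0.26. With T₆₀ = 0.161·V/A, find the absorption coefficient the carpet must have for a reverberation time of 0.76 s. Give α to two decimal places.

0.83

Required total absorption A = 0.161·770/0.76 = 163.12 m².
Absorption from the other surfaces = 68·0.1 + 141·0.2 + 260·0.26 = 102.60 m², so the carpet must supply 60.52 m² over 73 m².
α = 60.52/73 = 0.829.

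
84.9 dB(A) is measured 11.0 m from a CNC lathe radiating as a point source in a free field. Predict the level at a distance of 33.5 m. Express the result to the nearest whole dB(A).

For a point source, L₂ = L₁ − 20·log₁₀(r₂/r₁).
L₂ = 84.9 − 20·log₁₀(33.5/11.0) = 84.9 − 9.673 = 75.23 dB(A).

75 dB(A)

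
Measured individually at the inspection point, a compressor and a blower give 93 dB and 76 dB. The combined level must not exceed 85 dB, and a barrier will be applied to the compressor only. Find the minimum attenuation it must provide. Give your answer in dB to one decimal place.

The untreated sources together contribute 10^(76/10) = 3.981e+07, i.e. 76.00 dB.
To meet 85 dB overall, the treated compressor may contribute at most 10^(85/10) − 3.981e+07 = 2.764e+08, i.e. 84.42 dB.
Required insertion loss = 93 − 84.42 = 8.58 dB.

8.6 dB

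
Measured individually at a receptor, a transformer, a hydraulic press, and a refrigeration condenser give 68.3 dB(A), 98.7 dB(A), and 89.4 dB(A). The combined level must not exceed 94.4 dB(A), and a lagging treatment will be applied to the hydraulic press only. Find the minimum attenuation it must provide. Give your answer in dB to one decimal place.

Everything except the hydraulic press sums to 10^(68.3/10) + 10^(89.4/10) = 8.777e+08 in linear terms, 89.43 dB(A).
To meet 94.4 dB(A) overall, the treated hydraulic press may contribute at most 10^(94.4/10) − 8.777e+08 = 1.877e+09, i.e. 92.73 dB(A).
So the hydraulic press must be reduced from 98.7 to 92.73 dB(A): IL = 5.97 dB.

6.0 dB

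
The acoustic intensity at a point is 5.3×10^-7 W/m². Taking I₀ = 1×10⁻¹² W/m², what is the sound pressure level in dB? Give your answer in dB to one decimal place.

57.2 dB

I/I₀ = 5.3×10^-7/10⁻¹² = 5.3×10^5, and L = 10·log₁₀(I/I₀).
L = 10·(0.7243 + 5) = 57.24 dB.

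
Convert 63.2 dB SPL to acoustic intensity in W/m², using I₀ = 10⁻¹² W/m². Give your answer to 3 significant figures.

2.09e-06 W/m²

I = I₀·10^(L/10) = 10⁻¹² × 10^(63.2/10) = 10^(-5.680).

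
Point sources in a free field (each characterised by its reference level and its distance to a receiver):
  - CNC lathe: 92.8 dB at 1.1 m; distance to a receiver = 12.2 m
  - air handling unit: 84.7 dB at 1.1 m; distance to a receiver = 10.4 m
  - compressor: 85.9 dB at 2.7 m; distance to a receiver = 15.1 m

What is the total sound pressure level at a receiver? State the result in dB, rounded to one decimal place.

74.9 dB

Propagate each source to the receiver with L = L_ref − 20·log₁₀(r/r_ref), then add intensities.
CNC lathe: 92.8 − 20·log₁₀(12.2/1.1) = 92.8 − 20.90 = 71.90 dB.
air handling unit: 84.7 − 20·log₁₀(10.4/1.1) = 84.7 − 19.51 = 65.19 dB.
compressor: 85.9 − 20·log₁₀(15.1/2.7) = 85.9 − 14.95 = 70.95 dB.
Σ 10^(L/10) = 3.123e+07 → L_total = 10·log₁₀(3.123e+07) = 74.95 dB.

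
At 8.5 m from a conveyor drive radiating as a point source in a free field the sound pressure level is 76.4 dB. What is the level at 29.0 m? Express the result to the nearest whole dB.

For a point source, L₂ = L₁ − 20·log₁₀(r₂/r₁).
L₂ = 76.4 − 20·log₁₀(29.0/8.5) = 76.4 − 10.660 = 65.74 dB.

66 dB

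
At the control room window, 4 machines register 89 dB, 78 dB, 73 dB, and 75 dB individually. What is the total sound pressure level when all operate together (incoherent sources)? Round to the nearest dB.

90 dB

Incoherent sources combine by intensity addition: L_total = 10·log₁₀(Σ 10^(L_i/10)).
Σ 10^(L/10) = 10^(89/10) + 10^(78/10) + 10^(73/10) + 10^(75/10) = 9.090e+08.
L_total = 10·log₁₀(9.090e+08) = 89.59 dB.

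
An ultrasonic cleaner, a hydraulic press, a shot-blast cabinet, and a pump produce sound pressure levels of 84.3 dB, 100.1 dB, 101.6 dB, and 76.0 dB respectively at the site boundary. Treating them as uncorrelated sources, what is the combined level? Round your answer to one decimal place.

Incoherent sources combine by intensity addition: L_total = 10·log₁₀(Σ 10^(L_i/10)).
Σ 10^(L/10) = 10^(84.3/10) + 10^(100.1/10) + 10^(101.6/10) + 10^(76.0/10) = 2.500e+10.
L_total = 10·log₁₀(2.500e+10) = 103.98 dB.

104.0 dB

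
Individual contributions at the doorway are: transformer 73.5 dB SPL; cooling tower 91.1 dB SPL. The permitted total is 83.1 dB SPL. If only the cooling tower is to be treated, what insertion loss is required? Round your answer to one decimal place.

8.5 dB

Everything except the cooling tower sums to 10^(73.5/10) = 2.239e+07 in linear terms, 73.50 dB SPL.
The limit corresponds to 10^(83.1/10) = 2.042e+08; subtracting the fixed part leaves 1.818e+08 for the cooling tower, i.e. 82.60 dB SPL.
So the cooling tower must be reduced from 91.1 to 82.60 dB SPL: IL = 8.50 dB.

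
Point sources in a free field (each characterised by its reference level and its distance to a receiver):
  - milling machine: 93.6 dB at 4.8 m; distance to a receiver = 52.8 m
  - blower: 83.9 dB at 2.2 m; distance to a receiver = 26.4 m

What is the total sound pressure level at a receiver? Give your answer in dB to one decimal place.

First find each source's level at the receiver (point-source: −20·log₁₀(r/r_ref)), then combine on an intensity basis.
milling machine: 93.6 − 20·log₁₀(52.8/4.8) = 93.6 − 20.83 = 72.77 dB.
blower: 83.9 − 20·log₁₀(26.4/2.2) = 83.9 − 21.58 = 62.32 dB.
Σ 10^(L/10) = 2.064e+07 → L_total = 10·log₁₀(2.064e+07) = 73.15 dB.

73.1 dB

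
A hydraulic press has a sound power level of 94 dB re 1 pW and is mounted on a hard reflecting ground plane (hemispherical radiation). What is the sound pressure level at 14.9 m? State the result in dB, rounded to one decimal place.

62.6 dB

Free-field hemispherical radiation: L_p = L_w − 10·log₁₀(2π·r²), r = 14.9 m.
2π·r² = 1395 m², 10·log₁₀ of that is 31.446 dB.
L_p = 94 − 31.446 = 62.55 dB.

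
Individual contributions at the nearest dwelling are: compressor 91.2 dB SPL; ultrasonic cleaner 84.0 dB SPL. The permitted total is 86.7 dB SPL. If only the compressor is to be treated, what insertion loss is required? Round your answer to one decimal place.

Everything except the compressor sums to 10^(84.0/10) = 2.512e+08 in linear terms, 84.00 dB SPL.
To meet 86.7 dB SPL overall, the treated compressor may contribute at most 10^(86.7/10) − 2.512e+08 = 2.165e+08, i.e. 83.36 dB SPL.
So the compressor must be reduced from 91.2 to 83.36 dB SPL: IL = 7.84 dB.

7.8 dB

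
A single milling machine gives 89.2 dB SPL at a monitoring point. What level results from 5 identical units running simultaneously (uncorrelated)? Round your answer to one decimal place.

With 5 equal, uncorrelated contributions the intensity is 5× that of one unit, giving a rise of 10·log₁₀ 5.
L_total = 89.2 + 10·log₁₀(5) = 89.2 + 6.990 = 96.19 dB SPL.

96.2 dB SPL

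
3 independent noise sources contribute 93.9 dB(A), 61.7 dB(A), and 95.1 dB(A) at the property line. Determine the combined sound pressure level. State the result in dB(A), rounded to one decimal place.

For uncorrelated sources the intensities add, so convert each level to linear form, sum, and take 10·log₁₀ of the total.
Σ 10^(L/10) = 10^(93.9/10) + 10^(61.7/10) + 10^(95.1/10) = 5.692e+09.
L_total = 10·log₁₀(5.692e+09) = 97.55 dB(A).

97.6 dB(A)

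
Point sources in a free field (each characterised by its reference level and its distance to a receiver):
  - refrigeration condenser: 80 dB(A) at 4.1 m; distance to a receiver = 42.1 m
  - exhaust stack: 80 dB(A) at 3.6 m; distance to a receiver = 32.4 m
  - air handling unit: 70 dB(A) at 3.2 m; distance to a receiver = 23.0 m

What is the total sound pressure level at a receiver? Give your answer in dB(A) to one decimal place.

Apply inverse-square spreading to bring every level to the receiver, then sum 10^(L/10).
refrigeration condenser: 80 − 20·log₁₀(42.1/4.1) = 80 − 20.23 = 59.77 dB(A).
exhaust stack: 80 − 20·log₁₀(32.4/3.6) = 80 − 19.08 = 60.92 dB(A).
air handling unit: 70 − 20·log₁₀(23.0/3.2) = 70 − 17.13 = 52.87 dB(A).
Σ 10^(L/10) = 2.377e+06 → L_total = 10·log₁₀(2.377e+06) = 63.76 dB(A).

63.8 dB(A)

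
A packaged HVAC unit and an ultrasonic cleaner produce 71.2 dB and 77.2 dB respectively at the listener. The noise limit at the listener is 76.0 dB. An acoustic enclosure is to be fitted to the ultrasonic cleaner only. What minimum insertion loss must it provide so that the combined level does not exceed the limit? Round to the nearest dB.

Everything except the ultrasonic cleaner sums to 10^(71.2/10) = 1.318e+07 in linear terms, 71.20 dB.
The limit corresponds to 10^(76.0/10) = 3.981e+07; subtracting the fixed part leaves 2.663e+07 for the ultrasonic cleaner, i.e. 74.25 dB.
So the ultrasonic cleaner must be reduced from 77.2 to 74.25 dB: IL = 2.95 dB.

3 dB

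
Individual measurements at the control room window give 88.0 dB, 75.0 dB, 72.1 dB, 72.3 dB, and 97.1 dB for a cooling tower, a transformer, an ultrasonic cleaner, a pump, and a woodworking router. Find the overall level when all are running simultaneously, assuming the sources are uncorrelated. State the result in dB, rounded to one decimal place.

Incoherent sources combine by intensity addition: L_total = 10·log₁₀(Σ 10^(L_i/10)).
Σ 10^(L/10) = 10^(88.0/10) + 10^(75.0/10) + 10^(72.1/10) + 10^(72.3/10) + 10^(97.1/10) = 5.824e+09.
L_total = 10·log₁₀(5.824e+09) = 97.65 dB.

97.7 dB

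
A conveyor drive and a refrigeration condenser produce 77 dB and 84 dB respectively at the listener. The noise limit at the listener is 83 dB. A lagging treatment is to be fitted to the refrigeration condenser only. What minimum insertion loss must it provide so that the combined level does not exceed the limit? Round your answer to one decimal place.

2.3 dB

Fixed contribution from the other source: Σ 10^(L/10) = 10^(77/10) = 5.012e+07 (77.00 dB).
The limit corresponds to 10^(83/10) = 1.995e+08; subtracting the fixed part leaves 1.494e+08 for the refrigeration condenser, i.e. 81.74 dB.
So the refrigeration condenser must be reduced from 84 to 81.74 dB: IL = 2.26 dB.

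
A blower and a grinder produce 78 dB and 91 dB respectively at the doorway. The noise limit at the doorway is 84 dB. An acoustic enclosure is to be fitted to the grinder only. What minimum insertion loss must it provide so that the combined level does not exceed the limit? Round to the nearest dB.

Fixed contribution from the other source: Σ 10^(L/10) = 10^(78/10) = 6.310e+07 (78.00 dB).
To meet 84 dB overall, the treated grinder may contribute at most 10^(84/10) − 6.310e+07 = 1.881e+08, i.e. 82.74 dB.
Required insertion loss = 91 − 82.74 = 8.26 dB.

8 dB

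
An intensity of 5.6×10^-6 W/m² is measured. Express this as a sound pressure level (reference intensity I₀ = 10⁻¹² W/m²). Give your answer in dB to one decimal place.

67.5 dB

Dividing by I₀ shifts the exponent by 12: I/I₀ = 5.6×10^6.
L = 10·(0.7482 + 6) = 67.48 dB.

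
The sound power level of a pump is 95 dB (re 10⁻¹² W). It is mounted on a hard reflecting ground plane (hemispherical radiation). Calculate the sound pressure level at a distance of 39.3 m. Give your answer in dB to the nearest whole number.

55 dB

Free-field hemispherical radiation: L_p = L_w − 10·log₁₀(2π·r²), r = 39.3 m.
2π·r² = 9704 m², 10·log₁₀ of that is 39.870 dB.
L_p = 95 − 39.870 = 55.13 dB.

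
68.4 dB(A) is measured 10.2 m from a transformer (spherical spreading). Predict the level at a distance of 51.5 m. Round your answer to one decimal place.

54.3 dB(A)

For a point source, L₂ = L₁ − 20·log₁₀(r₂/r₁).
L₂ = 68.4 − 20·log₁₀(51.5/10.2) = 68.4 − 14.064 = 54.34 dB(A).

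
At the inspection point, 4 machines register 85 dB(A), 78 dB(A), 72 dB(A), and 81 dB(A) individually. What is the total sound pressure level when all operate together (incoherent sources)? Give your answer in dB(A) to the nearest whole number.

Incoherent sources combine by intensity addition: L_total = 10·log₁₀(Σ 10^(L_i/10)).
Σ 10^(L/10) = 10^(85/10) + 10^(78/10) + 10^(72/10) + 10^(81/10) = 5.211e+08.
L_total = 10·log₁₀(5.211e+08) = 87.17 dB(A).

87 dB(A)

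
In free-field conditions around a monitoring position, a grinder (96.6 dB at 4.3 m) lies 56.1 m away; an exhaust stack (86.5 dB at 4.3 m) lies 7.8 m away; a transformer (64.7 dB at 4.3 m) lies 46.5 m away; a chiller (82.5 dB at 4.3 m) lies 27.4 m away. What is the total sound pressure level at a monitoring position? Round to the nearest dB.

Apply inverse-square spreading to bring every level to the receiver, then sum 10^(L/10).
grinder: 96.6 − 20·log₁₀(56.1/4.3) = 96.6 − 22.31 = 74.29 dB.
exhaust stack: 86.5 − 20·log₁₀(7.8/4.3) = 86.5 − 5.17 = 81.33 dB.
transformer: 64.7 − 20·log₁₀(46.5/4.3) = 64.7 − 20.68 = 44.02 dB.
chiller: 82.5 − 20·log₁₀(27.4/4.3) = 82.5 − 16.09 = 66.41 dB.
Σ 10^(L/10) = 1.670e+08 → L_total = 10·log₁₀(1.670e+08) = 82.23 dB.

82 dB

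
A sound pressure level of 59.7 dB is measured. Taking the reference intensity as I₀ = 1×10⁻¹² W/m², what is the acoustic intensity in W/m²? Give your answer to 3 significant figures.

I/I₀ = 10^(59.7/10) = 9.333e+05, so I = 9.333e+05 × 10⁻¹² W/m².

9.33e-07 W/m²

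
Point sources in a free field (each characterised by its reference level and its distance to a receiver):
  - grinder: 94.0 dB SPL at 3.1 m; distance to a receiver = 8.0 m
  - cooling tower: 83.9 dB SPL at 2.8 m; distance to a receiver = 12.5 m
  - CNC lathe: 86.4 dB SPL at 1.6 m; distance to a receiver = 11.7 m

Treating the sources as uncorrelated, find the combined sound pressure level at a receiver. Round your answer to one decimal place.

First find each source's level at the receiver (point-source: −20·log₁₀(r/r_ref)), then combine on an intensity basis.
grinder: 94.0 − 20·log₁₀(8.0/3.1) = 94.0 − 8.23 = 85.77 dB SPL.
cooling tower: 83.9 − 20·log₁₀(12.5/2.8) = 83.9 − 13.00 = 70.90 dB SPL.
CNC lathe: 86.4 − 20·log₁₀(11.7/1.6) = 86.4 − 17.28 = 69.12 dB SPL.
Σ 10^(L/10) = 3.977e+08 → L_total = 10·log₁₀(3.977e+08) = 86.00 dB SPL.

86.0 dB SPL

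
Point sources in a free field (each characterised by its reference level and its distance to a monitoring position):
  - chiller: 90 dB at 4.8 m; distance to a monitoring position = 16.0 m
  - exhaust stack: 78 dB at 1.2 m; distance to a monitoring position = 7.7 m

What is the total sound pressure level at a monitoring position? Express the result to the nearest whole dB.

First find each source's level at the receiver (point-source: −20·log₁₀(r/r_ref)), then combine on an intensity basis.
chiller: 90 − 20·log₁₀(16.0/4.8) = 90 − 10.46 = 79.54 dB.
exhaust stack: 78 − 20·log₁₀(7.7/1.2) = 78 − 16.15 = 61.85 dB.
Σ 10^(L/10) = 9.153e+07 → L_total = 10·log₁₀(9.153e+07) = 79.62 dB.

80 dB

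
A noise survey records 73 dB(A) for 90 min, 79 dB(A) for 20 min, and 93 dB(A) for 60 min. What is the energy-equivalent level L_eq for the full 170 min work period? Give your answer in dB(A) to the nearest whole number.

89 dB(A)

The energy average is taken in the linear domain: L_eq = 10·log₁₀[(Σ tᵢ·10^(Lᵢ/10))/T], T = 170 min.
Σ tᵢ·10^(Lᵢ/10) = 90·10^(73/10) + 20·10^(79/10) + 60·10^(93/10) = 1.231e+11.
L_eq = 10·log₁₀(1.231e+11/170) = 88.60 dB(A).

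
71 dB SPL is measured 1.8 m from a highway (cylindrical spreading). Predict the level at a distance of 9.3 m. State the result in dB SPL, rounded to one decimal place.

Line-source attenuation: ΔL = 10·log₁₀(r₂/r₁) = 10·log₁₀(9.3/1.8) = 7.132 dB.
L₂ = 71 − 10·log₁₀(9.3/1.8) = 71 − 7.132 = 63.87 dB SPL.

63.9 dB SPL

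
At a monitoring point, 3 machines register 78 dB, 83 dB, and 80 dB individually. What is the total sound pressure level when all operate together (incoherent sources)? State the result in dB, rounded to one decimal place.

85.6 dB

Incoherent sources combine by intensity addition: L_total = 10·log₁₀(Σ 10^(L_i/10)).
Σ 10^(L/10) = 10^(78/10) + 10^(83/10) + 10^(80/10) = 3.626e+08.
L_total = 10·log₁₀(3.626e+08) = 85.59 dB.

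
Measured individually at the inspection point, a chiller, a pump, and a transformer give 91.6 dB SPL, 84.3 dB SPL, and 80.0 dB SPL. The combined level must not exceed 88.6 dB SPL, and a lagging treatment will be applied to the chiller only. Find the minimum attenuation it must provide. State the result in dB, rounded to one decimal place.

6.1 dB

Everything except the chiller sums to 10^(84.3/10) + 10^(80.0/10) = 3.692e+08 in linear terms, 85.67 dB SPL.
The limit corresponds to 10^(88.6/10) = 7.244e+08; subtracting the fixed part leaves 3.553e+08 for the chiller, i.e. 85.51 dB SPL.
Required insertion loss = 91.6 − 85.51 = 6.09 dB.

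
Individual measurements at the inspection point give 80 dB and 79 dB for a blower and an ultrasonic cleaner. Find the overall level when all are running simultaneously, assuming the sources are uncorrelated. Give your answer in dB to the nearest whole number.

Incoherent sources combine by intensity addition: L_total = 10·log₁₀(Σ 10^(L_i/10)).
Σ 10^(L/10) = 10^(80/10) + 10^(79/10) = 1.794e+08.
L_total = 10·log₁₀(1.794e+08) = 82.54 dB.

83 dB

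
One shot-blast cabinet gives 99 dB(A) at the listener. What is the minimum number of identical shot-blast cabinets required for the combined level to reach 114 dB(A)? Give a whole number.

Need L₁ + 10·log₁₀ N ≥ 114, i.e. log₁₀ N ≥ 1.50.
N ≥ 10^(15.0/10) = 31.623, so N = 32.

32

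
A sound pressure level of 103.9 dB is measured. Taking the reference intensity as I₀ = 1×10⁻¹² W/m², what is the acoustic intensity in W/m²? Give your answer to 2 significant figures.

0.025 W/m²

L = 10·log₁₀(I/I₀) ⇒ I = I₀·10^(L/10) = 10⁻¹² × 10^10.39.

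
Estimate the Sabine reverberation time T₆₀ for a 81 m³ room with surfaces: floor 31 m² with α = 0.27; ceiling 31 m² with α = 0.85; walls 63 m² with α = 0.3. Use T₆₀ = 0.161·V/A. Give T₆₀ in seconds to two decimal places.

0.24 s

A = Σ Sᵢαᵢ = 31·0.27 + 31·0.85 + 63·0.3 = 53.62 m².
T₆₀ = 0.161·V/A = 0.161·81/53.62 = 0.243 s.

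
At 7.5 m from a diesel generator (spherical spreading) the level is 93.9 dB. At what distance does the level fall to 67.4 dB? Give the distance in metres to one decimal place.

158.5 m

For a point source L₁ − L₂ = 20·log₁₀(r₂/r₁), so r₂ = r₁·10^((L₁−L₂)/20).
r₂ = 7.5·10^((93.9−67.4)/20) = 7.5·10^(26.5/20) = 158.51 m.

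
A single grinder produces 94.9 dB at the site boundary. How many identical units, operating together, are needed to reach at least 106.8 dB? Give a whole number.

Need L₁ + 10·log₁₀ N ≥ 106.8, i.e. log₁₀ N ≥ 1.19.
N ≥ 10^(11.9/10) = 15.488, so N = 16.

16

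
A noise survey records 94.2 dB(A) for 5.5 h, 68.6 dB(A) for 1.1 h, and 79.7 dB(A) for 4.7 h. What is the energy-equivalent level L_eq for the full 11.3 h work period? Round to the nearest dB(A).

L_eq = 10·log₁₀[(1/T)·Σ tᵢ·10^(Lᵢ/10)] with T = 11.3 h.
Σ tᵢ·10^(Lᵢ/10) = 5.5·10^(94.2/10) + 1.1·10^(68.6/10) + 4.7·10^(79.7/10) = 1.491e+10.
L_eq = 10·log₁₀(1.491e+10/11.3) = 91.20 dB(A).

91 dB(A)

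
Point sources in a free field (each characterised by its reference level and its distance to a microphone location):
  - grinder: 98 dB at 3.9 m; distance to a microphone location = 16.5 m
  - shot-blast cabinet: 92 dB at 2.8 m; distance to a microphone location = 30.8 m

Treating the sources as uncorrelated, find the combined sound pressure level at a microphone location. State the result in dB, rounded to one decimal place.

Propagate each source to the receiver with L = L_ref − 20·log₁₀(r/r_ref), then add intensities.
grinder: 98 − 20·log₁₀(16.5/3.9) = 98 − 12.53 = 85.47 dB.
shot-blast cabinet: 92 − 20·log₁₀(30.8/2.8) = 92 − 20.83 = 71.17 dB.
Σ 10^(L/10) = 3.656e+08 → L_total = 10·log₁₀(3.656e+08) = 85.63 dB.

85.6 dB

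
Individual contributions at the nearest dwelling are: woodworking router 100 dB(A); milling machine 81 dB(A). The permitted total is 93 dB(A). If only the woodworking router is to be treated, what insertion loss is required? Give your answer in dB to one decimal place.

7.3 dB

The untreated sources together contribute 10^(81/10) = 1.259e+08, i.e. 81.00 dB(A).
To meet 93 dB(A) overall, the treated woodworking router may contribute at most 10^(93/10) − 1.259e+08 = 1.869e+09, i.e. 92.72 dB(A).
Required insertion loss = 100 − 92.72 = 7.28 dB.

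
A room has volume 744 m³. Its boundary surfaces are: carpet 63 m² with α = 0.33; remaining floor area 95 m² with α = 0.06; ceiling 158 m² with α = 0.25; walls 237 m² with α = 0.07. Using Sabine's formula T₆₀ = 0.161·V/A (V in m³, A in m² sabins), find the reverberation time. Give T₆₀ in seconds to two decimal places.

1.45 s

A = Σ Sᵢαᵢ = 63·0.33 + 95·0.06 + 158·0.25 + 237·0.07 = 82.58 m².
T₆₀ = 0.161 × 744 / 82.58 = 1.451 s.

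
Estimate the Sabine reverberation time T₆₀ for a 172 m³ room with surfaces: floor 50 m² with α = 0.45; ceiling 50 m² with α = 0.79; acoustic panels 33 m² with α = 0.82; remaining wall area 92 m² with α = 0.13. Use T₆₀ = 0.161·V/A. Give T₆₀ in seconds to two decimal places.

Summing Sᵢαᵢ: 50·0.45 + 50·0.79 + 33·0.82 + 92·0.13 = 101.02 m².
T₆₀ = 0.161 × 172 / 101.02 = 0.274 s.

0.27 s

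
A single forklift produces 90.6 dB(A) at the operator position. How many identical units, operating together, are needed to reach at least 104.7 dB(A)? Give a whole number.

26

N identical sources give L₁ + 10·log₁₀ N, so require 10·log₁₀ N ≥ 104.7 − 90.6 = 14.1 dB.
N ≥ 10^(14.1/10) = 25.704, so N = 26.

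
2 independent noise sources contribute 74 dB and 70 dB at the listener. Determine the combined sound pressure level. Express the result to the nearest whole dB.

75 dB

For uncorrelated sources the intensities add, so convert each level to linear form, sum, and take 10·log₁₀ of the total.
Σ 10^(L/10) = 10^(74/10) + 10^(70/10) = 3.512e+07.
L_total = 10·log₁₀(3.512e+07) = 75.46 dB.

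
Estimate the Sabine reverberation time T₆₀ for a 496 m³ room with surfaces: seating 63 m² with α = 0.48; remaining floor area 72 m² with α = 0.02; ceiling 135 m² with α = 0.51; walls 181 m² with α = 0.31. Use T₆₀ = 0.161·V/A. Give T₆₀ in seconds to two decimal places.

0.51 s

Summing Sᵢαᵢ: 63·0.48 + 72·0.02 + 135·0.51 + 181·0.31 = 156.64 m².
T₆₀ = 0.161 × 496 / 156.64 = 0.510 s.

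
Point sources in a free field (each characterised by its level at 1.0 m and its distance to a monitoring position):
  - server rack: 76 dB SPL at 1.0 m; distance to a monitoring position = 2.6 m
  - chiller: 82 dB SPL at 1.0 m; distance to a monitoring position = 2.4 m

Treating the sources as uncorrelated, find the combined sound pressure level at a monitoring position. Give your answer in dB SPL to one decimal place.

75.2 dB SPL

Apply inverse-square spreading to bring every level to the receiver, then sum 10^(L/10).
server rack: 76 − 20·log₁₀(2.6/1.0) = 76 − 8.30 = 67.70 dB SPL.
chiller: 82 − 20·log₁₀(2.4/1.0) = 82 − 7.60 = 74.40 dB SPL.
Σ 10^(L/10) = 3.340e+07 → L_total = 10·log₁₀(3.340e+07) = 75.24 dB SPL.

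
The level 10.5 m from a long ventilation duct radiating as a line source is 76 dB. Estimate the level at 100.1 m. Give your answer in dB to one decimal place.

66.2 dB

Line-source attenuation: ΔL = 10·log₁₀(r₂/r₁) = 10·log₁₀(100.1/10.5) = 9.792 dB.
L₂ = 76 − 10·log₁₀(100.1/10.5) = 76 − 9.792 = 66.21 dB.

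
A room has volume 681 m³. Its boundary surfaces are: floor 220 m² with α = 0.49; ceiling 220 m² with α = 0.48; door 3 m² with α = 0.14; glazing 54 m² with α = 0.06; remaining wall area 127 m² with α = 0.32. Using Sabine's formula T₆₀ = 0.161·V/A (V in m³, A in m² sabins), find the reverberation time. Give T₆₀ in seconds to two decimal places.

0.43 s

Total absorption A = 220·0.49 + 220·0.48 + 3·0.14 + 54·0.06 + 127·0.32 = 257.70 m² sabins.
T₆₀ = 0.161·V/A = 0.161·681/257.70 = 0.425 s.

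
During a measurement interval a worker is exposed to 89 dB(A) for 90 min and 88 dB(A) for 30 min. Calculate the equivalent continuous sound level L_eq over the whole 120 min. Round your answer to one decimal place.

88.8 dB(A)

The energy average is taken in the linear domain: L_eq = 10·log₁₀[(Σ tᵢ·10^(Lᵢ/10))/T], T = 120 min.
Σ tᵢ·10^(Lᵢ/10) = 90·10^(89/10) + 30·10^(88/10) = 9.042e+10.
L_eq = 10·log₁₀(9.042e+10/120) = 88.77 dB(A).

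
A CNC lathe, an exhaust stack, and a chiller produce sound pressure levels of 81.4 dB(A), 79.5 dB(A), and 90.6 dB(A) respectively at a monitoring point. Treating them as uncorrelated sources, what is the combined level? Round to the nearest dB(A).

For uncorrelated sources the intensities add, so convert each level to linear form, sum, and take 10·log₁₀ of the total.
Σ 10^(L/10) = 10^(81.4/10) + 10^(79.5/10) + 10^(90.6/10) = 1.375e+09.
L_total = 10·log₁₀(1.375e+09) = 91.38 dB(A).

91 dB(A)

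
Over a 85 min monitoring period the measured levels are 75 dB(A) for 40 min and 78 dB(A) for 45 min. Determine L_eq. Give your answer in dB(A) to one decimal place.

76.8 dB(A)

Weight each interval's intensity by its duration and average over T = 85 min:
Σ tᵢ·10^(Lᵢ/10) = 40·10^(75/10) + 45·10^(78/10) = 4.104e+09.
L_eq = 10·log₁₀(4.104e+09/85) = 76.84 dB(A).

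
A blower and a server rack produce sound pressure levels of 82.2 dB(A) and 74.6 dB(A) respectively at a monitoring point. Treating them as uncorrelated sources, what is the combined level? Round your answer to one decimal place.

82.9 dB(A)

Incoherent sources combine by intensity addition: L_total = 10·log₁₀(Σ 10^(L_i/10)).
Σ 10^(L/10) = 10^(82.2/10) + 10^(74.6/10) = 1.948e+08.
L_total = 10·log₁₀(1.948e+08) = 82.90 dB(A).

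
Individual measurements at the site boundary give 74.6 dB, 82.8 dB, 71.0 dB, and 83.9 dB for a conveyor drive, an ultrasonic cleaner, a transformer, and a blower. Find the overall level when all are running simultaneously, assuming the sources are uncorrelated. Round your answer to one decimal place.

86.8 dB

For uncorrelated sources the intensities add, so convert each level to linear form, sum, and take 10·log₁₀ of the total.
Σ 10^(L/10) = 10^(74.6/10) + 10^(82.8/10) + 10^(71.0/10) + 10^(83.9/10) = 4.774e+08.
L_total = 10·log₁₀(4.774e+08) = 86.79 dB.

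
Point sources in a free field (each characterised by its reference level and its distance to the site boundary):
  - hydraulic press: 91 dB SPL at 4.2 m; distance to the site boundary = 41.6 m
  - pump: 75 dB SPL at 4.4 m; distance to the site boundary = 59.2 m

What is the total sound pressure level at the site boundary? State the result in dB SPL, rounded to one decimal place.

71.1 dB SPL

First find each source's level at the receiver (point-source: −20·log₁₀(r/r_ref)), then combine on an intensity basis.
hydraulic press: 91 − 20·log₁₀(41.6/4.2) = 91 − 19.92 = 71.08 dB SPL.
pump: 75 − 20·log₁₀(59.2/4.4) = 75 − 22.58 = 52.42 dB SPL.
Σ 10^(L/10) = 1.301e+07 → L_total = 10·log₁₀(1.301e+07) = 71.14 dB SPL.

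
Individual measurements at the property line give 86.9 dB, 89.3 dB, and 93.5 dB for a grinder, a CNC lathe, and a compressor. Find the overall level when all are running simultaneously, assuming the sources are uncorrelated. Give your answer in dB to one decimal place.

For uncorrelated sources the intensities add, so convert each level to linear form, sum, and take 10·log₁₀ of the total.
Σ 10^(L/10) = 10^(86.9/10) + 10^(89.3/10) + 10^(93.5/10) = 3.580e+09.
L_total = 10·log₁₀(3.580e+09) = 95.54 dB.

95.5 dB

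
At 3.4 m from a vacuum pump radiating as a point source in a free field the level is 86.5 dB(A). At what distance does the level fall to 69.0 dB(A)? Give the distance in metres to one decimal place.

Point-source spreading drops the level by 20·log₁₀(r₂/r₁); inverting, r₂/r₁ = 10^(ΔL/20).
r₂ = 3.4·10^((86.5−69.0)/20) = 3.4·10^(17.5/20) = 25.50 m.

25.5 m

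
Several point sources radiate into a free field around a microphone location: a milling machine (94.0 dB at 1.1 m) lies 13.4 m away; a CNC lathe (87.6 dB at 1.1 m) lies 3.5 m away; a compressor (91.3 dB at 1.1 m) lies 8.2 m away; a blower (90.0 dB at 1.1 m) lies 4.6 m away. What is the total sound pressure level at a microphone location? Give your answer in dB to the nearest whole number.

First find each source's level at the receiver (point-source: −20·log₁₀(r/r_ref)), then combine on an intensity basis.
milling machine: 94.0 − 20·log₁₀(13.4/1.1) = 94.0 − 21.71 = 72.29 dB.
CNC lathe: 87.6 − 20·log₁₀(3.5/1.1) = 87.6 − 10.05 = 77.55 dB.
compressor: 91.3 − 20·log₁₀(8.2/1.1) = 91.3 − 17.45 = 73.85 dB.
blower: 90.0 − 20·log₁₀(4.6/1.1) = 90.0 − 12.43 = 77.57 dB.
Σ 10^(L/10) = 1.552e+08 → L_total = 10·log₁₀(1.552e+08) = 81.91 dB.

82 dB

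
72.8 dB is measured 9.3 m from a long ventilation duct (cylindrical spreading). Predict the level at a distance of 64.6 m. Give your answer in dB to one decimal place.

64.4 dB

For a line source, L₂ = L₁ − 10·log₁₀(r₂/r₁).
L₂ = 72.8 − 10·log₁₀(64.6/9.3) = 72.8 − 8.417 = 64.38 dB.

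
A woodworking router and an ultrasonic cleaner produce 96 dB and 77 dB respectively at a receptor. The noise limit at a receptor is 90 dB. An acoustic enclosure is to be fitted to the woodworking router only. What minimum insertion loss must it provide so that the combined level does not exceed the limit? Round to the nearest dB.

6 dB

Fixed contribution from the other source: Σ 10^(L/10) = 10^(77/10) = 5.012e+07 (77.00 dB).
The limit corresponds to 10^(90/10) = 1.000e+09; subtracting the fixed part leaves 9.499e+08 for the woodworking router, i.e. 89.78 dB.
Required insertion loss = 96 − 89.78 = 6.22 dB.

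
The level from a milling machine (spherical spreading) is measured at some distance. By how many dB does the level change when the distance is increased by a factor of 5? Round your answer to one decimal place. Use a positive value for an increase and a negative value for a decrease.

-14.0 dB

Point-source spreading: ΔL = −20·log₁₀(r₂/r₁).
ΔL = −20·log₁₀(5) = -13.98 dB.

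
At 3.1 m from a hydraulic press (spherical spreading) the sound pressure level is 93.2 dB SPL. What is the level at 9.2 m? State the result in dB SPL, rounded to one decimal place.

83.8 dB SPL

Point-source attenuation: ΔL = 20·log₁₀(r₂/r₁) = 20·log₁₀(9.2/3.1) = 9.449 dB.
L₂ = 93.2 − 20·log₁₀(9.2/3.1) = 93.2 − 9.449 = 83.75 dB SPL.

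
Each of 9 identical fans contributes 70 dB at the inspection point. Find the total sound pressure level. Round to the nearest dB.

With 9 equal, uncorrelated contributions the intensity is 9× that of one unit, giving a rise of 10·log₁₀ 9.
L_total = 70 + 10·log₁₀(9) = 70 + 9.542 = 79.54 dB.

80 dB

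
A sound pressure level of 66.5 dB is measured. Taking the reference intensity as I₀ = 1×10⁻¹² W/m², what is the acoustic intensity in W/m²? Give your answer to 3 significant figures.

I = I₀·10^(L/10) = 10⁻¹² × 10^(66.5/10) = 10^(-5.350).

4.47e-06 W/m²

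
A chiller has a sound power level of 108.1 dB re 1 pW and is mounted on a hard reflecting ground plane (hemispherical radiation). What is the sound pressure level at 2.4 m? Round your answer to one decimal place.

92.5 dB

The power spreads over a hemisphere of area 2π·r², so L_p = L_w − 10·log₁₀(2π·r²).
2π·r² = 36.19 m², 10·log₁₀ of that is 15.586 dB.
L_p = 108.1 − 15.586 = 92.51 dB.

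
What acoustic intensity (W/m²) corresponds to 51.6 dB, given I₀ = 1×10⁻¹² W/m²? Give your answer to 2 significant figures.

I/I₀ = 10^(51.6/10) = 1.445e+05, so I = 1.445e+05 × 10⁻¹² W/m².

1.4e-07 W/m²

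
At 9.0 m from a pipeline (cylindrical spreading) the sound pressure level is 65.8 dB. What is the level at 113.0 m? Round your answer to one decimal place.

54.8 dB

Line-source attenuation: ΔL = 10·log₁₀(r₂/r₁) = 10·log₁₀(113.0/9.0) = 10.988 dB.
L₂ = 65.8 − 10·log₁₀(113.0/9.0) = 65.8 − 10.988 = 54.81 dB.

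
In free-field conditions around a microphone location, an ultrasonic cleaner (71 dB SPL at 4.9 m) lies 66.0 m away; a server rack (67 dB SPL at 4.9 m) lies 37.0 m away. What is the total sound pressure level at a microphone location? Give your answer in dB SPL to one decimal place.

Propagate each source to the receiver with L = L_ref − 20·log₁₀(r/r_ref), then add intensities.
ultrasonic cleaner: 71 − 20·log₁₀(66.0/4.9) = 71 − 22.59 = 48.41 dB SPL.
server rack: 67 − 20·log₁₀(37.0/4.9) = 67 − 17.56 = 49.44 dB SPL.
Σ 10^(L/10) = 1.573e+05 → L_total = 10·log₁₀(1.573e+05) = 51.97 dB SPL.

52.0 dB SPL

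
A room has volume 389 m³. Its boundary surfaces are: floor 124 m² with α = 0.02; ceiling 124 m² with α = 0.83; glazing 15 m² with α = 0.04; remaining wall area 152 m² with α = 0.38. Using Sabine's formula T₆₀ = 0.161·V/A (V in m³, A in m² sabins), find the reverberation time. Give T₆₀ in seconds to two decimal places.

A = Σ Sᵢαᵢ = 124·0.02 + 124·0.83 + 15·0.04 + 152·0.38 = 163.76 m².
T₆₀ = 0.161·V/A = 0.161·389/163.76 = 0.382 s.

0.38 s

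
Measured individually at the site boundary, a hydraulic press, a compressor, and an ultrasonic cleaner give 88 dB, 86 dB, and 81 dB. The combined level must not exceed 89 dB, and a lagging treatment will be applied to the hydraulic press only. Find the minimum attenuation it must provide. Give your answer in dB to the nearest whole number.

4 dB

Everything except the hydraulic press sums to 10^(86/10) + 10^(81/10) = 5.240e+08 in linear terms, 87.19 dB.
The limit corresponds to 10^(89/10) = 7.943e+08; subtracting the fixed part leaves 2.703e+08 for the hydraulic press, i.e. 84.32 dB.
So the hydraulic press must be reduced from 88 to 84.32 dB: IL = 3.68 dB.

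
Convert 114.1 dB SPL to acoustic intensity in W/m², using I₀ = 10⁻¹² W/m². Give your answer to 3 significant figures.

I = I₀·10^(L/10) = 10⁻¹² × 10^(114.1/10) = 10^(-0.590).

0.257 W/m²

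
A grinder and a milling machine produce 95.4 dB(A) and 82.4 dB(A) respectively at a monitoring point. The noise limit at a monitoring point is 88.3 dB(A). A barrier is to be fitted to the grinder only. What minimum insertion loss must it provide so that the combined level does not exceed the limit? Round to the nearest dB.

8 dB

Fixed contribution from the other source: Σ 10^(L/10) = 10^(82.4/10) = 1.738e+08 (82.40 dB(A)).
To meet 88.3 dB(A) overall, the treated grinder may contribute at most 10^(88.3/10) − 1.738e+08 = 5.023e+08, i.e. 87.01 dB(A).
So the grinder must be reduced from 95.4 to 87.01 dB(A): IL = 8.39 dB.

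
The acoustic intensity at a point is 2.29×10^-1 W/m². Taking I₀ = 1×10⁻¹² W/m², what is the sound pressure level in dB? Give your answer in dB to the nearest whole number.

114 dB

I/I₀ = 2.29×10^-1/10⁻¹² = 2.29×10^11, and L = 10·log₁₀(I/I₀).
L = 10·(0.3598 + 11) = 113.60 dB.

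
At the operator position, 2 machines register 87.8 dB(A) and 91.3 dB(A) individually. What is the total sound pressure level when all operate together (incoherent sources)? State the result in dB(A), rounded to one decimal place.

Incoherent sources combine by intensity addition: L_total = 10·log₁₀(Σ 10^(L_i/10)).
Σ 10^(L/10) = 10^(87.8/10) + 10^(91.3/10) = 1.952e+09.
L_total = 10·log₁₀(1.952e+09) = 92.90 dB(A).

92.9 dB(A)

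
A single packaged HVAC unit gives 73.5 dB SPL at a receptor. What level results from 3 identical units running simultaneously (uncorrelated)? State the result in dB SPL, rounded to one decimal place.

N identical incoherent sources raise the level by 10·log₁₀ N.
L_total = 73.5 + 10·log₁₀(3) = 73.5 + 4.771 = 78.27 dB SPL.

78.3 dB SPL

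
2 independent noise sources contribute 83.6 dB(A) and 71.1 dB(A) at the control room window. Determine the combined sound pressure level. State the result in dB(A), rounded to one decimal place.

83.8 dB(A)

For uncorrelated sources the intensities add, so convert each level to linear form, sum, and take 10·log₁₀ of the total.
Σ 10^(L/10) = 10^(83.6/10) + 10^(71.1/10) = 2.420e+08.
L_total = 10·log₁₀(2.420e+08) = 83.84 dB(A).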